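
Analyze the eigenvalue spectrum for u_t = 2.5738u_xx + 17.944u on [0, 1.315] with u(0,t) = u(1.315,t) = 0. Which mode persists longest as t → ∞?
Eigenvalues: λₙ = 2.5738n²π²/1.315² - 17.944.
First three modes:
  n=1: λ₁ = 2.5738π²/1.315² - 17.944 ≈ -3.254
  n=2: λ₂ = 10.2952π²/1.315² - 17.944 ≈ 40.816
  n=3: λ₃ = 23.1642π²/1.315² - 17.944 ≈ 114.266
Since 2.5738π²/1.315² ≈ 14.69 < 17.944, λ₁ < 0.
The n=1 mode grows fastest (−λₙ is largest for n=1) → dominates.
Asymptotic: u ~ c₁ sin(πx/1.315) e^{3.254t} (exponential growth at rate −λ₁ ≈ 3.254).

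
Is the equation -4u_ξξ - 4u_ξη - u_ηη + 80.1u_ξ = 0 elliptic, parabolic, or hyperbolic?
Computing B² - 4AC with A = -4, B = -4, C = -1: discriminant = 0 (zero). Answer: parabolic.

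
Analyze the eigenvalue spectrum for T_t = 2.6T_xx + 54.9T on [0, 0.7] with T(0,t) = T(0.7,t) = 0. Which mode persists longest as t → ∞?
Eigenvalues: λₙ = 2.6n²π²/0.7² - 54.9.
First three modes:
  n=1: λ₁ = 2.6π²/0.7² - 54.9 ≈ -2.531
  n=2: λ₂ = 10.4π²/0.7² - 54.9 ≈ 154.577
  n=3: λ₃ = 23.4π²/0.7² - 54.9 ≈ 416.424
Since 2.6π²/0.7² ≈ 52.369 < 54.9, λ₁ < 0.
The n=1 mode grows fastest (−λₙ is largest for n=1) → dominates.
Asymptotic: T ~ c₁ sin(πx/0.7) e^{2.531t} (exponential growth at rate −λ₁ ≈ 2.531).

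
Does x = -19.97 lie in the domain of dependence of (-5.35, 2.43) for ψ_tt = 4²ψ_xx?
No. The domain of dependence is [-15.07, 4.37], and -19.97 is outside this interval.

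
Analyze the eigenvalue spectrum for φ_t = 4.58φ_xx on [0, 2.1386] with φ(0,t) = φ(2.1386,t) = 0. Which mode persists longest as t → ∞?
Eigenvalues: λₙ = 4.58n²π²/2.1386².
First three modes:
  n=1: λ₁ = 4.58π²/2.1386² ≈ 9.883
  n=2: λ₂ = 18.32π²/2.1386² ≈ 39.534 (4× faster decay)
  n=3: λ₃ = 41.22π²/2.1386² ≈ 88.951 (9× faster decay)
As t → ∞, higher modes decay exponentially faster. The n=1 mode dominates: φ ~ c₁ sin(πx/2.1386) e^{-λ₁t}.
Decay rate: λ₁ = 4.58π²/2.1386² ≈ 9.883.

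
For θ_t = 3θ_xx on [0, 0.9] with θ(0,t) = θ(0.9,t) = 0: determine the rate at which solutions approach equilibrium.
Eigenvalues: λₙ = 3n²π²/0.9².
First three modes:
  n=1: λ₁ = 3π²/0.9² ≈ 36.554
  n=2: λ₂ = 12π²/0.9² ≈ 146.216 (4× faster decay)
  n=3: λ₃ = 27π²/0.9² ≈ 328.987 (9× faster decay)
As t → ∞, higher modes decay exponentially faster. The n=1 mode dominates: θ ~ c₁ sin(πx/0.9) e^{-λ₁t}.
Decay rate: λ₁ = 3π²/0.9² ≈ 36.554.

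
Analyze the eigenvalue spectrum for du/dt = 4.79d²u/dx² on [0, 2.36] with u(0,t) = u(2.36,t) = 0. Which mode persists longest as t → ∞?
Eigenvalues: λₙ = 4.79n²π²/2.36².
First three modes:
  n=1: λ₁ = 4.79π²/2.36² ≈ 8.488
  n=2: λ₂ = 19.16π²/2.36² ≈ 33.952 (4× faster decay)
  n=3: λ₃ = 43.11π²/2.36² ≈ 76.393 (9× faster decay)
As t → ∞, higher modes decay exponentially faster. The n=1 mode dominates: u ~ c₁ sin(πx/2.36) e^{-λ₁t}.
Decay rate: λ₁ = 4.79π²/2.36² ≈ 8.488.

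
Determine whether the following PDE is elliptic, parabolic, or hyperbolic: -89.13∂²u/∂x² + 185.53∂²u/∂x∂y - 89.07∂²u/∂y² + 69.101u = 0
Coefficients: A = -89.13, B = 185.53, C = -89.07. B² - 4AC = 2666.1445, which is positive, so the equation is hyperbolic.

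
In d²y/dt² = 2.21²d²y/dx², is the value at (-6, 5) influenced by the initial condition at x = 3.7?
Yes. The domain of dependence is [-17.05, 5.05], and 3.7 ∈ [-17.05, 5.05].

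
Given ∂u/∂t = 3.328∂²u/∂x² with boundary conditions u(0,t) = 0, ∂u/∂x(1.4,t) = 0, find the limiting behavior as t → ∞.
u → 0. Heat escapes through the Dirichlet boundary.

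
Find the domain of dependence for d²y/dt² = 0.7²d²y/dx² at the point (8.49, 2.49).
Domain of dependence: [6.747, 10.233]. Signals travel at speed 0.7, so data within |x - 8.49| ≤ 0.7·2.49 = 1.743 can reach the point.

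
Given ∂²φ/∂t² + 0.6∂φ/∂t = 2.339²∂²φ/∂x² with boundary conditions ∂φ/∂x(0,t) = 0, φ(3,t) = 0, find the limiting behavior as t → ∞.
φ → 0. Damping (γ=0.6) dissipates energy; oscillations decay exponentially.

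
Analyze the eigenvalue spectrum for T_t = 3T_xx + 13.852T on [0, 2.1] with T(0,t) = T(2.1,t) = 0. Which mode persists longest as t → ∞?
Eigenvalues: λₙ = 3n²π²/2.1² - 13.852.
First three modes:
  n=1: λ₁ = 3π²/2.1² - 13.852 ≈ -7.138
  n=2: λ₂ = 12π²/2.1² - 13.852 ≈ 13.004
  n=3: λ₃ = 27π²/2.1² - 13.852 ≈ 46.574
Since 3π²/2.1² ≈ 6.714 < 13.852, λ₁ < 0.
The n=1 mode grows fastest (−λₙ is largest for n=1) → dominates.
Asymptotic: T ~ c₁ sin(πx/2.1) e^{7.138t} (exponential growth at rate −λ₁ ≈ 7.138).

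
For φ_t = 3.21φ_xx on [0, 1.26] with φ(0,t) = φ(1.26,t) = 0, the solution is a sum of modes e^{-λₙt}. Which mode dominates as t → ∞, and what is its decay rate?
Eigenvalues: λₙ = 3.21n²π²/1.26².
First three modes:
  n=1: λ₁ = 3.21π²/1.26² ≈ 19.956
  n=2: λ₂ = 12.84π²/1.26² ≈ 79.822 (4× faster decay)
  n=3: λ₃ = 28.89π²/1.26² ≈ 179.6 (9× faster decay)
As t → ∞, higher modes decay exponentially faster. The n=1 mode dominates: φ ~ c₁ sin(πx/1.26) e^{-λ₁t}.
Decay rate: λ₁ = 3.21π²/1.26² ≈ 19.956.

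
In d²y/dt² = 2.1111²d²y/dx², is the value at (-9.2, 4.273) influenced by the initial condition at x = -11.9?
Yes. The domain of dependence is [-18.2207303, -0.1792697], and -11.9 ∈ [-18.2207303, -0.1792697].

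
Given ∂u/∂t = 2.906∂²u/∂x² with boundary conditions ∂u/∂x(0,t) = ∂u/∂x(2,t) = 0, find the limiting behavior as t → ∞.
u → constant (steady state). Heat is conserved (no flux at boundaries); solution approaches the spatial average.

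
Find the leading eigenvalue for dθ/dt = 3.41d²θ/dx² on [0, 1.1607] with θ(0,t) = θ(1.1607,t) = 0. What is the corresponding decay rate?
Eigenvalues: λₙ = 3.41n²π²/1.1607².
First three modes:
  n=1: λ₁ = 3.41π²/1.1607² ≈ 24.981
  n=2: λ₂ = 13.64π²/1.1607² ≈ 99.925 (4× faster decay)
  n=3: λ₃ = 30.69π²/1.1607² ≈ 224.831 (9× faster decay)
As t → ∞, higher modes decay exponentially faster. The n=1 mode dominates: θ ~ c₁ sin(πx/1.1607) e^{-λ₁t}.
Decay rate: λ₁ = 3.41π²/1.1607² ≈ 24.981.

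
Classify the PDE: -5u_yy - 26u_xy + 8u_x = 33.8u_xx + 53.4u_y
Rewriting in standard form: -33.8u_xx - 26u_xy - 5u_yy + 8u_x - 53.4u_y = 0. A = -33.8, B = -26, C = -5. Discriminant B² - 4AC = 0. Since 0 = 0, parabolic.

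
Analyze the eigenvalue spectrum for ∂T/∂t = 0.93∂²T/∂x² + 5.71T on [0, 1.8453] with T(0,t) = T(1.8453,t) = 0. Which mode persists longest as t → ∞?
Eigenvalues: λₙ = 0.93n²π²/1.8453² - 5.71.
First three modes:
  n=1: λ₁ = 0.93π²/1.8453² - 5.71 ≈ -3.014
  n=2: λ₂ = 3.72π²/1.8453² - 5.71 ≈ 5.072
  n=3: λ₃ = 8.37π²/1.8453² - 5.71 ≈ 18.55
Since 0.93π²/1.8453² ≈ 2.696 < 5.71, λ₁ < 0.
The n=1 mode grows fastest (−λₙ is largest for n=1) → dominates.
Asymptotic: T ~ c₁ sin(πx/1.8453) e^{3.014t} (exponential growth at rate −λ₁ ≈ 3.014).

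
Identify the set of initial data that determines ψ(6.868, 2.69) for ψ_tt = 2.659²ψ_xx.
Domain of dependence: [-0.28471, 14.02071]. Signals travel at speed 2.659, so data within |x - 6.868| ≤ 2.659·2.69 = 7.15271 can reach the point.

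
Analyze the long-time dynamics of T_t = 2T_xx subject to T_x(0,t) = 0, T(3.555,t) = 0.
Long-time behavior: T → 0. Heat escapes through the Dirichlet boundary.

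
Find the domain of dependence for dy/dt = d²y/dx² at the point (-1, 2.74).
The entire real line. The heat equation has infinite propagation speed: any initial disturbance instantly affects all points (though exponentially small far away).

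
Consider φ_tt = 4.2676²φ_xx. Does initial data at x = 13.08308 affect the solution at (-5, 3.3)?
No. The domain of dependence is [-19.08308, 9.08308], and 13.08308 is outside this interval.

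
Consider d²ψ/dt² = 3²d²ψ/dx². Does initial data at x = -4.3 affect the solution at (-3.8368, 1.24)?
Yes. The domain of dependence is [-7.5568, -0.1168], and -4.3 ∈ [-7.5568, -0.1168].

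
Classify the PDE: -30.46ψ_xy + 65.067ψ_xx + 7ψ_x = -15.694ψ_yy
Rewriting in standard form: 65.067ψ_xx - 30.46ψ_xy + 15.694ψ_yy + 7ψ_x = 0. A = 65.067, B = -30.46, C = 15.694. Discriminant B² - 4AC = -3156.834392. Since -3156.834392 < 0, elliptic.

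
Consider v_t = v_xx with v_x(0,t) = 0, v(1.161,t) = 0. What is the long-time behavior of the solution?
As t → ∞, v → 0. Heat escapes through the Dirichlet boundary.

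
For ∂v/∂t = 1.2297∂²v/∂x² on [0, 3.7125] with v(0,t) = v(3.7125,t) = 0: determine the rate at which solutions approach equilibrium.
Eigenvalues: λₙ = 1.2297n²π²/3.7125².
First three modes:
  n=1: λ₁ = 1.2297π²/3.7125² ≈ 0.881
  n=2: λ₂ = 4.9188π²/3.7125² ≈ 3.522 (4× faster decay)
  n=3: λ₃ = 11.0673π²/3.7125² ≈ 7.925 (9× faster decay)
As t → ∞, higher modes decay exponentially faster. The n=1 mode dominates: v ~ c₁ sin(πx/3.7125) e^{-λ₁t}.
Decay rate: λ₁ = 1.2297π²/3.7125² ≈ 0.881.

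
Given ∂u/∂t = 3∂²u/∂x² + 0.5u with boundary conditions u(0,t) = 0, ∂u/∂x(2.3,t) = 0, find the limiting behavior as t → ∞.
u → 0. Diffusion dominates reaction (r=0.5 < κπ²/(4L²)≈1.4); solution decays.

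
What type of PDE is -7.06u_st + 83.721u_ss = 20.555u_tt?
Rewriting in standard form: 83.721u_ss - 7.06u_st - 20.555u_tt = 0. With A = 83.721, B = -7.06, C = -20.555, the discriminant is 6933.38422. This is a hyperbolic PDE.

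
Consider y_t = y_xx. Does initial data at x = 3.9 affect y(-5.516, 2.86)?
Yes, for any finite x. The heat equation has infinite propagation speed, so all initial data affects all points at any t > 0.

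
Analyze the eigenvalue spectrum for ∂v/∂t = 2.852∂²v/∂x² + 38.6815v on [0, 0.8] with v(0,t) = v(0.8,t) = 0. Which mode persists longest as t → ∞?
Eigenvalues: λₙ = 2.852n²π²/0.8² - 38.6815.
First three modes:
  n=1: λ₁ = 2.852π²/0.8² - 38.6815 ≈ 5.3
  n=2: λ₂ = 11.408π²/0.8² - 38.6815 ≈ 137.244
  n=3: λ₃ = 25.668π²/0.8² - 38.6815 ≈ 357.151
Since 2.852π²/0.8² ≈ 43.981 > 38.6815, all λₙ > 0.
The n=1 mode decays slowest → dominates as t → ∞.
Asymptotic: v ~ c₁ sin(πx/0.8) e^{-λ₁t} with decay rate λ₁ ≈ 5.3.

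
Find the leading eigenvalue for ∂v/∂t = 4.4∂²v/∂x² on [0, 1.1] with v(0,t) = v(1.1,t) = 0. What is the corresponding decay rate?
Eigenvalues: λₙ = 4.4n²π²/1.1².
First three modes:
  n=1: λ₁ = 4.4π²/1.1² ≈ 35.889
  n=2: λ₂ = 17.6π²/1.1² ≈ 143.558 (4× faster decay)
  n=3: λ₃ = 39.6π²/1.1² ≈ 323.005 (9× faster decay)
As t → ∞, higher modes decay exponentially faster. The n=1 mode dominates: v ~ c₁ sin(πx/1.1) e^{-λ₁t}.
Decay rate: λ₁ = 4.4π²/1.1² ≈ 35.889.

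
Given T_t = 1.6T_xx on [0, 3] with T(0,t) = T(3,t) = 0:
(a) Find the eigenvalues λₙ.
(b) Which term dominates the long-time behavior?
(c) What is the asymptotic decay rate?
Eigenvalues: λₙ = 1.6n²π²/3².
First three modes:
  n=1: λ₁ = 1.6π²/3² ≈ 1.755
  n=2: λ₂ = 6.4π²/3² ≈ 7.018 (4× faster decay)
  n=3: λ₃ = 14.4π²/3² ≈ 15.791 (9× faster decay)
As t → ∞, higher modes decay exponentially faster. The n=1 mode dominates: T ~ c₁ sin(πx/3) e^{-λ₁t}.
Decay rate: λ₁ = 1.6π²/3² ≈ 1.755.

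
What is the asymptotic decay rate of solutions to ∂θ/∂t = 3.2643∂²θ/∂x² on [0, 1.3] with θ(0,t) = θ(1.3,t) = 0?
Eigenvalues: λₙ = 3.2643n²π²/1.3².
First three modes:
  n=1: λ₁ = 3.2643π²/1.3² ≈ 19.064
  n=2: λ₂ = 13.0572π²/1.3² ≈ 76.254 (4× faster decay)
  n=3: λ₃ = 29.3787π²/1.3² ≈ 171.572 (9× faster decay)
As t → ∞, higher modes decay exponentially faster. The n=1 mode dominates: θ ~ c₁ sin(πx/1.3) e^{-λ₁t}.
Decay rate: λ₁ = 3.2643π²/1.3² ≈ 19.064.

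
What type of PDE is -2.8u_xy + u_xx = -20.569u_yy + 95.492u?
Rewriting in standard form: u_xx - 2.8u_xy + 20.569u_yy - 95.492u = 0. With A = 1, B = -2.8, C = 20.569, the discriminant is -74.436. This is an elliptic PDE.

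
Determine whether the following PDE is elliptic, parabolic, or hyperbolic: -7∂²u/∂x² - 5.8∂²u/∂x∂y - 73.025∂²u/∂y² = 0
Coefficients: A = -7, B = -5.8, C = -73.025. B² - 4AC = -2011.06, which is negative, so the equation is elliptic.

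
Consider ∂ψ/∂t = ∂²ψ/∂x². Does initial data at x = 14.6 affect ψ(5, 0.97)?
Yes, for any finite x. The heat equation has infinite propagation speed, so all initial data affects all points at any t > 0.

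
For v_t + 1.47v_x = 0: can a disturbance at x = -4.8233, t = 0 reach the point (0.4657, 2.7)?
No. Only data at x = -3.5033 affects (0.4657, 2.7). Advection has one-way propagation along characteristics.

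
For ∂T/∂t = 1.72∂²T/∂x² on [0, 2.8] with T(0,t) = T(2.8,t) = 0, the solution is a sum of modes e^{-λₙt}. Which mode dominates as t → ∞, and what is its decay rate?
Eigenvalues: λₙ = 1.72n²π²/2.8².
First three modes:
  n=1: λ₁ = 1.72π²/2.8² ≈ 2.165
  n=2: λ₂ = 6.88π²/2.8² ≈ 8.661 (4× faster decay)
  n=3: λ₃ = 15.48π²/2.8² ≈ 19.487 (9× faster decay)
As t → ∞, higher modes decay exponentially faster. The n=1 mode dominates: T ~ c₁ sin(πx/2.8) e^{-λ₁t}.
Decay rate: λ₁ = 1.72π²/2.8² ≈ 2.165.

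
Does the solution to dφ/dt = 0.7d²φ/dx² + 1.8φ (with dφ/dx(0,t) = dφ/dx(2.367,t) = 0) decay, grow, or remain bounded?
φ grows unboundedly. With Neumann BCs the constant mode has diffusion eigenvalue 0, so any r > 0 makes it grow like e^(1.8t); solution grows exponentially.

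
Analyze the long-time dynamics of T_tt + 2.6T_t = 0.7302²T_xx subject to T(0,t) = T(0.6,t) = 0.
Long-time behavior: T → 0. Damping (γ=2.6) dissipates energy; oscillations decay exponentially.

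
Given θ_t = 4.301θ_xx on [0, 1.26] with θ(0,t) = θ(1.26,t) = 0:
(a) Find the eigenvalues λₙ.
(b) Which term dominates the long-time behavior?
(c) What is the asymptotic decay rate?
Eigenvalues: λₙ = 4.301n²π²/1.26².
First three modes:
  n=1: λ₁ = 4.301π²/1.26² ≈ 26.738
  n=2: λ₂ = 17.204π²/1.26² ≈ 106.952 (4× faster decay)
  n=3: λ₃ = 38.709π²/1.26² ≈ 240.642 (9× faster decay)
As t → ∞, higher modes decay exponentially faster. The n=1 mode dominates: θ ~ c₁ sin(πx/1.26) e^{-λ₁t}.
Decay rate: λ₁ = 4.301π²/1.26² ≈ 26.738.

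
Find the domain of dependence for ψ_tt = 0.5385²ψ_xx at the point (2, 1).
Domain of dependence: [1.4615, 2.5385]. Signals travel at speed 0.5385, so data within |x - 2| ≤ 0.5385·1 = 0.5385 can reach the point.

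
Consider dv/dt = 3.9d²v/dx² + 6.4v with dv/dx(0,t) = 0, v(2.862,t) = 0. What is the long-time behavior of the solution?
As t → ∞, v grows unboundedly. Reaction dominates diffusion (r=6.4 > κπ²/(4L²)≈1.17); solution grows exponentially.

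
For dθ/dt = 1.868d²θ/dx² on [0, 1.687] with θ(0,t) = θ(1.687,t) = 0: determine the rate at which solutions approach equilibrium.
Eigenvalues: λₙ = 1.868n²π²/1.687².
First three modes:
  n=1: λ₁ = 1.868π²/1.687² ≈ 6.478
  n=2: λ₂ = 7.472π²/1.687² ≈ 25.912 (4× faster decay)
  n=3: λ₃ = 16.812π²/1.687² ≈ 58.303 (9× faster decay)
As t → ∞, higher modes decay exponentially faster. The n=1 mode dominates: θ ~ c₁ sin(πx/1.687) e^{-λ₁t}.
Decay rate: λ₁ = 1.868π²/1.687² ≈ 6.478.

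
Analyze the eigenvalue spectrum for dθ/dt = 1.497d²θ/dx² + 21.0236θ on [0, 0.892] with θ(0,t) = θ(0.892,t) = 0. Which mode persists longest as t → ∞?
Eigenvalues: λₙ = 1.497n²π²/0.892² - 21.0236.
First three modes:
  n=1: λ₁ = 1.497π²/0.892² - 21.0236 ≈ -2.454
  n=2: λ₂ = 5.988π²/0.892² - 21.0236 ≈ 53.253
  n=3: λ₃ = 13.473π²/0.892² - 21.0236 ≈ 146.099
Since 1.497π²/0.892² ≈ 18.569 < 21.0236, λ₁ < 0.
The n=1 mode grows fastest (−λₙ is largest for n=1) → dominates.
Asymptotic: θ ~ c₁ sin(πx/0.892) e^{2.454t} (exponential growth at rate −λ₁ ≈ 2.454).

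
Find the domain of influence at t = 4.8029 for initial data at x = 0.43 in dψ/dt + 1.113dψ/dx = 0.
At x = 5.7756277. The characteristic carries data from (0.43, 0) to (5.7756277, 4.8029).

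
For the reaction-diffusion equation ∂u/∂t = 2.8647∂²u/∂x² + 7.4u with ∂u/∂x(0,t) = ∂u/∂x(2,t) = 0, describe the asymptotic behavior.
u grows unboundedly. With Neumann BCs the constant mode has diffusion eigenvalue 0, so any r > 0 makes it grow like e^(7.4t); solution grows exponentially.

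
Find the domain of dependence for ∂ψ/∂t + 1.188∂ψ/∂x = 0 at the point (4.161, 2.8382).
A single point: x = 0.7892184. The characteristic through (4.161, 2.8382) is x - 1.188t = const, so x = 4.161 - 1.188·2.8382 = 0.7892184.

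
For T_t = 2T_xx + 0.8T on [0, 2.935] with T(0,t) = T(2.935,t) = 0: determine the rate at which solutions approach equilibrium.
Eigenvalues: λₙ = 2n²π²/2.935² - 0.8.
First three modes:
  n=1: λ₁ = 2π²/2.935² - 0.8 ≈ 1.491
  n=2: λ₂ = 8π²/2.935² - 0.8 ≈ 8.366
  n=3: λ₃ = 18π²/2.935² - 0.8 ≈ 19.823
Since 2π²/2.935² ≈ 2.291 > 0.8, all λₙ > 0.
The n=1 mode decays slowest → dominates as t → ∞.
Asymptotic: T ~ c₁ sin(πx/2.935) e^{-λ₁t} with decay rate λ₁ ≈ 1.491.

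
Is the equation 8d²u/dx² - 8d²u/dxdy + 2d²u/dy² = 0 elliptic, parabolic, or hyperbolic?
Computing B² - 4AC with A = 8, B = -8, C = 2: discriminant = 0 (zero). Answer: parabolic.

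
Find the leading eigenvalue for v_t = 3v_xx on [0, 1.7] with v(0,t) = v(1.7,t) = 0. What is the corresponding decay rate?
Eigenvalues: λₙ = 3n²π²/1.7².
First three modes:
  n=1: λ₁ = 3π²/1.7² ≈ 10.245
  n=2: λ₂ = 12π²/1.7² ≈ 40.981 (4× faster decay)
  n=3: λ₃ = 27π²/1.7² ≈ 92.207 (9× faster decay)
As t → ∞, higher modes decay exponentially faster. The n=1 mode dominates: v ~ c₁ sin(πx/1.7) e^{-λ₁t}.
Decay rate: λ₁ = 3π²/1.7² ≈ 10.245.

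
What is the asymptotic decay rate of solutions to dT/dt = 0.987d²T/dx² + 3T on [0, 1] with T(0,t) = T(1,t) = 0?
Eigenvalues: λₙ = 0.987n²π²/1² - 3.
First three modes:
  n=1: λ₁ = 0.987π² - 3 ≈ 6.741
  n=2: λ₂ = 3.948π² - 3 ≈ 35.965
  n=3: λ₃ = 8.883π² - 3 ≈ 84.672
Since 0.987π² ≈ 9.741 > 3, all λₙ > 0.
The n=1 mode decays slowest → dominates as t → ∞.
Asymptotic: T ~ c₁ sin(πx/1) e^{-λ₁t} with decay rate λ₁ ≈ 6.741.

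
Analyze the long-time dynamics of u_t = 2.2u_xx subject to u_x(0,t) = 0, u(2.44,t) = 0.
Long-time behavior: u → 0. Heat escapes through the Dirichlet boundary.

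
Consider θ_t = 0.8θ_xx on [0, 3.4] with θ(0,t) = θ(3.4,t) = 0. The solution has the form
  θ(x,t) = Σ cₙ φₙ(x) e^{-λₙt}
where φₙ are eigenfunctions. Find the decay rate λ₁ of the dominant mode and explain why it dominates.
Eigenvalues: λₙ = 0.8n²π²/3.4².
First three modes:
  n=1: λ₁ = 0.8π²/3.4² ≈ 0.683
  n=2: λ₂ = 3.2π²/3.4² ≈ 2.732 (4× faster decay)
  n=3: λ₃ = 7.2π²/3.4² ≈ 6.147 (9× faster decay)
As t → ∞, higher modes decay exponentially faster. The n=1 mode dominates: θ ~ c₁ sin(πx/3.4) e^{-λ₁t}.
Decay rate: λ₁ = 0.8π²/3.4² ≈ 0.683.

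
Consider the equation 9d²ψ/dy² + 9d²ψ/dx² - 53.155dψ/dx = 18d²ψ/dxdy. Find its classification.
Rewriting in standard form: 9d²ψ/dx² - 18d²ψ/dxdy + 9d²ψ/dy² - 53.155dψ/dx = 0. Parabolic. (A = 9, B = -18, C = 9 gives B² - 4AC = 0.)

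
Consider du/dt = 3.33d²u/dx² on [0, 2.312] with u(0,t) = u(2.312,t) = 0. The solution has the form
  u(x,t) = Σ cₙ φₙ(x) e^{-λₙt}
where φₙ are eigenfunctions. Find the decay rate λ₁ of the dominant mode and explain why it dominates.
Eigenvalues: λₙ = 3.33n²π²/2.312².
First three modes:
  n=1: λ₁ = 3.33π²/2.312² ≈ 6.148
  n=2: λ₂ = 13.32π²/2.312² ≈ 24.594 (4× faster decay)
  n=3: λ₃ = 29.97π²/2.312² ≈ 55.336 (9× faster decay)
As t → ∞, higher modes decay exponentially faster. The n=1 mode dominates: u ~ c₁ sin(πx/2.312) e^{-λ₁t}.
Decay rate: λ₁ = 3.33π²/2.312² ≈ 6.148.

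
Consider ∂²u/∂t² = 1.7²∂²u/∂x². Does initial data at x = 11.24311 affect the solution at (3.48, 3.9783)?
No. The domain of dependence is [-3.28311, 10.24311], and 11.24311 is outside this interval.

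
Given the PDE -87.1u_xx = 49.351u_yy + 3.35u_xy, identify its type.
Rewriting in standard form: -87.1u_xx - 3.35u_xy - 49.351u_yy = 0. The second-order coefficients are A = -87.1, B = -3.35, C = -49.351. Since B² - 4AC = -17182.6659 < 0, this is an elliptic PDE.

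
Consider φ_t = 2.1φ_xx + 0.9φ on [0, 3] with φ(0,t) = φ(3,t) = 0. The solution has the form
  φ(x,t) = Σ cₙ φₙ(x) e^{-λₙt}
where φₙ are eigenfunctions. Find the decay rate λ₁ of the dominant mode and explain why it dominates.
Eigenvalues: λₙ = 2.1n²π²/3² - 0.9.
First three modes:
  n=1: λ₁ = 2.1π²/3² - 0.9 ≈ 1.403
  n=2: λ₂ = 8.4π²/3² - 0.9 ≈ 8.312
  n=3: λ₃ = 18.9π²/3² - 0.9 ≈ 19.826
Since 2.1π²/3² ≈ 2.303 > 0.9, all λₙ > 0.
The n=1 mode decays slowest → dominates as t → ∞.
Asymptotic: φ ~ c₁ sin(πx/3) e^{-λ₁t} with decay rate λ₁ ≈ 1.403.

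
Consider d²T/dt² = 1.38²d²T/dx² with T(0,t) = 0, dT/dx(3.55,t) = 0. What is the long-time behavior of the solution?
As t → ∞, T oscillates (no decay). Energy is conserved; the solution oscillates indefinitely as standing waves.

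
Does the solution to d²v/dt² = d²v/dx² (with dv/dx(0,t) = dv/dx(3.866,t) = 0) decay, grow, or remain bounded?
v oscillates about a mean that drifts linearly in t (generically unbounded; no decay). There is no damping, so the nonconstant modes persist as standing waves (energy conserved, no decay). But with Neumann conditions at both ends the constant mode has eigenvalue 0: the spatial mean M(t) of v satisfies M'' = 0, so M(t) = M(0) + M'(0)·t. Unless the initial velocity has zero mean (∫v_t(x,0)dx = 0), the solution grows linearly in t (unbounded, though not exponentially); if it does have zero mean, the solution stays bounded and simply oscillates.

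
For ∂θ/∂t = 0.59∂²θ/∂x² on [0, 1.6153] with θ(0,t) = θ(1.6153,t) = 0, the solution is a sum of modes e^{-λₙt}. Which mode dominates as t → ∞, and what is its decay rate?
Eigenvalues: λₙ = 0.59n²π²/1.6153².
First three modes:
  n=1: λ₁ = 0.59π²/1.6153² ≈ 2.232
  n=2: λ₂ = 2.36π²/1.6153² ≈ 8.927 (4× faster decay)
  n=3: λ₃ = 5.31π²/1.6153² ≈ 20.086 (9× faster decay)
As t → ∞, higher modes decay exponentially faster. The n=1 mode dominates: θ ~ c₁ sin(πx/1.6153) e^{-λ₁t}.
Decay rate: λ₁ = 0.59π²/1.6153² ≈ 2.232.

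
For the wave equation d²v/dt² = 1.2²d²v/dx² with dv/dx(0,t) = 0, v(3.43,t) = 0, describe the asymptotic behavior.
v oscillates (no decay). Energy is conserved; the solution oscillates indefinitely as standing waves.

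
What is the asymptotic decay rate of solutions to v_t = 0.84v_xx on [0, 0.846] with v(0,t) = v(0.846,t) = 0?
Eigenvalues: λₙ = 0.84n²π²/0.846².
First three modes:
  n=1: λ₁ = 0.84π²/0.846² ≈ 11.583
  n=2: λ₂ = 3.36π²/0.846² ≈ 46.334 (4× faster decay)
  n=3: λ₃ = 7.56π²/0.846² ≈ 104.251 (9× faster decay)
As t → ∞, higher modes decay exponentially faster. The n=1 mode dominates: v ~ c₁ sin(πx/0.846) e^{-λ₁t}.
Decay rate: λ₁ = 0.84π²/0.846² ≈ 11.583.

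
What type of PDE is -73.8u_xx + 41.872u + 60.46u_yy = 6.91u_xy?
Rewriting in standard form: -73.8u_xx - 6.91u_xy + 60.46u_yy + 41.872u = 0. With A = -73.8, B = -6.91, C = 60.46, the discriminant is 17895.5401. This is a hyperbolic PDE.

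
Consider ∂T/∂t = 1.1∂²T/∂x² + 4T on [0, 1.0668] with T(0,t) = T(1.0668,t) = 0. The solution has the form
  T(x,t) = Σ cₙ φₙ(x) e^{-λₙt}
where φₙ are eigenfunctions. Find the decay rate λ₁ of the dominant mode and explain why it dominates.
Eigenvalues: λₙ = 1.1n²π²/1.0668² - 4.
First three modes:
  n=1: λ₁ = 1.1π²/1.0668² - 4 ≈ 5.54
  n=2: λ₂ = 4.4π²/1.0668² - 4 ≈ 34.158
  n=3: λ₃ = 9.9π²/1.0668² - 4 ≈ 81.856
Since 1.1π²/1.0668² ≈ 9.54 > 4, all λₙ > 0.
The n=1 mode decays slowest → dominates as t → ∞.
Asymptotic: T ~ c₁ sin(πx/1.0668) e^{-λ₁t} with decay rate λ₁ ≈ 5.54.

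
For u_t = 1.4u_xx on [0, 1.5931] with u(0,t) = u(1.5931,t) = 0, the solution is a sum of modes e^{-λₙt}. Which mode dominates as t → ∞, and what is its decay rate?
Eigenvalues: λₙ = 1.4n²π²/1.5931².
First three modes:
  n=1: λ₁ = 1.4π²/1.5931² ≈ 5.444
  n=2: λ₂ = 5.6π²/1.5931² ≈ 21.777 (4× faster decay)
  n=3: λ₃ = 12.6π²/1.5931² ≈ 48.999 (9× faster decay)
As t → ∞, higher modes decay exponentially faster. The n=1 mode dominates: u ~ c₁ sin(πx/1.5931) e^{-λ₁t}.
Decay rate: λ₁ = 1.4π²/1.5931² ≈ 5.444.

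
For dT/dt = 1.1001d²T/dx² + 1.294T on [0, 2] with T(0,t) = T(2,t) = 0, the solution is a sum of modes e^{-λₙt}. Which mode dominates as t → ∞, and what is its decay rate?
Eigenvalues: λₙ = 1.1001n²π²/2² - 1.294.
First three modes:
  n=1: λ₁ = 1.1001π²/2² - 1.294 ≈ 1.42
  n=2: λ₂ = 4.4004π²/2² - 1.294 ≈ 9.564
  n=3: λ₃ = 9.9009π²/2² - 1.294 ≈ 23.135
Since 1.1001π²/2² ≈ 2.714 > 1.294, all λₙ > 0.
The n=1 mode decays slowest → dominates as t → ∞.
Asymptotic: T ~ c₁ sin(πx/2) e^{-λ₁t} with decay rate λ₁ ≈ 1.42.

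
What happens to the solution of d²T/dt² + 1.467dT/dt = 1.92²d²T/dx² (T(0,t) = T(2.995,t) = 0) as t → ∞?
T → 0. Damping (γ=1.467) dissipates energy; oscillations decay exponentially.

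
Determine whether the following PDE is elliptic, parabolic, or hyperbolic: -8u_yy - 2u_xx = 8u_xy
Rewriting in standard form: -2u_xx - 8u_xy - 8u_yy = 0. Coefficients: A = -2, B = -8, C = -8. B² - 4AC = 0, which is zero, so the equation is parabolic.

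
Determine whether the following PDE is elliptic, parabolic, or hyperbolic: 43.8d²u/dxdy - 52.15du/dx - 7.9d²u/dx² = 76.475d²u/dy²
Rewriting in standard form: -7.9d²u/dx² + 43.8d²u/dxdy - 76.475d²u/dy² - 52.15du/dx = 0. Coefficients: A = -7.9, B = 43.8, C = -76.475. B² - 4AC = -498.17, which is negative, so the equation is elliptic.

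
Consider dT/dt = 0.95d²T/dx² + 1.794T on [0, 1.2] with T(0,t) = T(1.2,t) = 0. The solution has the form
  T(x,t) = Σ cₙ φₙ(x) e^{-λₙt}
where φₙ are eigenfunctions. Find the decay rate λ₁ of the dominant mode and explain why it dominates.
Eigenvalues: λₙ = 0.95n²π²/1.2² - 1.794.
First three modes:
  n=1: λ₁ = 0.95π²/1.2² - 1.794 ≈ 4.717
  n=2: λ₂ = 3.8π²/1.2² - 1.794 ≈ 24.251
  n=3: λ₃ = 8.55π²/1.2² - 1.794 ≈ 56.807
Since 0.95π²/1.2² ≈ 6.511 > 1.794, all λₙ > 0.
The n=1 mode decays slowest → dominates as t → ∞.
Asymptotic: T ~ c₁ sin(πx/1.2) e^{-λ₁t} with decay rate λ₁ ≈ 4.717.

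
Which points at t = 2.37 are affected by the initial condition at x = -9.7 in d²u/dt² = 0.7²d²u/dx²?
Domain of influence: [-11.359, -8.041]. Data at x = -9.7 spreads outward at speed 0.7.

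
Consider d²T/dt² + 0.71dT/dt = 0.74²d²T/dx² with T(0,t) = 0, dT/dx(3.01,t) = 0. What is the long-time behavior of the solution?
As t → ∞, T → 0. Damping (γ=0.71) dissipates energy; oscillations decay exponentially.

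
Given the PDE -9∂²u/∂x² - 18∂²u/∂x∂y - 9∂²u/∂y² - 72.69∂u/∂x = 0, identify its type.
The second-order coefficients are A = -9, B = -18, C = -9. Since B² - 4AC = 0 = 0, this is a parabolic PDE.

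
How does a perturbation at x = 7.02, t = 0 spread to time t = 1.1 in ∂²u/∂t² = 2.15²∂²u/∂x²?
Domain of influence: [4.655, 9.385]. Data at x = 7.02 spreads outward at speed 2.15.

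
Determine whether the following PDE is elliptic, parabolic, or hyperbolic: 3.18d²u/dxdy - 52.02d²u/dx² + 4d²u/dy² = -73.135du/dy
Rewriting in standard form: -52.02d²u/dx² + 3.18d²u/dxdy + 4d²u/dy² + 73.135du/dy = 0. Coefficients: A = -52.02, B = 3.18, C = 4. B² - 4AC = 842.4324, which is positive, so the equation is hyperbolic.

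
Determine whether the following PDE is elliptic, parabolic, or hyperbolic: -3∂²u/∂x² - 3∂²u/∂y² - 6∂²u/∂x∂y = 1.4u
Rewriting in standard form: -3∂²u/∂x² - 6∂²u/∂x∂y - 3∂²u/∂y² - 1.4u = 0. Coefficients: A = -3, B = -6, C = -3. B² - 4AC = 0, which is zero, so the equation is parabolic.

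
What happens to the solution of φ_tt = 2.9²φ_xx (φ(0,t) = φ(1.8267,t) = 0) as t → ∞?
φ oscillates (no decay). Energy is conserved; the solution oscillates indefinitely as standing waves.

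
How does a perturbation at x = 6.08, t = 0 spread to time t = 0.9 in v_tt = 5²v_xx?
Domain of influence: [1.58, 10.58]. Data at x = 6.08 spreads outward at speed 5.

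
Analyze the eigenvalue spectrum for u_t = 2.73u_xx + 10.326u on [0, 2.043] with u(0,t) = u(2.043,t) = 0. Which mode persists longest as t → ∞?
Eigenvalues: λₙ = 2.73n²π²/2.043² - 10.326.
First three modes:
  n=1: λ₁ = 2.73π²/2.043² - 10.326 ≈ -3.871
  n=2: λ₂ = 10.92π²/2.043² - 10.326 ≈ 15.496
  n=3: λ₃ = 24.57π²/2.043² - 10.326 ≈ 47.773
Since 2.73π²/2.043² ≈ 6.455 < 10.326, λ₁ < 0.
The n=1 mode grows fastest (−λₙ is largest for n=1) → dominates.
Asymptotic: u ~ c₁ sin(πx/2.043) e^{3.871t} (exponential growth at rate −λ₁ ≈ 3.871).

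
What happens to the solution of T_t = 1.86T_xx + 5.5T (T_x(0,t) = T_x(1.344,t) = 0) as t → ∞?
T grows unboundedly. With Neumann BCs the constant mode has diffusion eigenvalue 0, so any r > 0 makes it grow like e^(5.5t); solution grows exponentially.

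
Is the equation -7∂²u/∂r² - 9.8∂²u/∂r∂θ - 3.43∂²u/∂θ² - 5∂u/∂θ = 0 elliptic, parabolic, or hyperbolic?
Computing B² - 4AC with A = -7, B = -9.8, C = -3.43: discriminant = 0 (zero). Answer: parabolic.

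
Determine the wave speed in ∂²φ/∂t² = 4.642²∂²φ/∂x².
Speed = 4.642. Information travels along characteristics x = x₀ ± 4.642t.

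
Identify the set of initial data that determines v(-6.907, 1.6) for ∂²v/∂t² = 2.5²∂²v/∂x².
Domain of dependence: [-10.907, -2.907]. Signals travel at speed 2.5, so data within |x - -6.907| ≤ 2.5·1.6 = 4 can reach the point.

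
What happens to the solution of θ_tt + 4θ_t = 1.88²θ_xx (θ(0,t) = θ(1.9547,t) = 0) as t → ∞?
θ → 0. Damping (γ=4) dissipates energy; oscillations decay exponentially.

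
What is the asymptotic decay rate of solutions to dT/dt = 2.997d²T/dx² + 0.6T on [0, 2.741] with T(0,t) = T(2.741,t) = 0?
Eigenvalues: λₙ = 2.997n²π²/2.741² - 0.6.
First three modes:
  n=1: λ₁ = 2.997π²/2.741² - 0.6 ≈ 3.337
  n=2: λ₂ = 11.988π²/2.741² - 0.6 ≈ 15.148
  n=3: λ₃ = 26.973π²/2.741² - 0.6 ≈ 34.833
Since 2.997π²/2.741² ≈ 3.937 > 0.6, all λₙ > 0.
The n=1 mode decays slowest → dominates as t → ∞.
Asymptotic: T ~ c₁ sin(πx/2.741) e^{-λ₁t} with decay rate λ₁ ≈ 3.337.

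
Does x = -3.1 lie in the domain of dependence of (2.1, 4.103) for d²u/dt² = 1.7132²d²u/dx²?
Yes. The domain of dependence is [-4.9292596, 9.1292596], and -3.1 ∈ [-4.9292596, 9.1292596].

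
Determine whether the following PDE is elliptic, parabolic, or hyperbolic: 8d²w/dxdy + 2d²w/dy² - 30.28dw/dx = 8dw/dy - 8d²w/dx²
Rewriting in standard form: 8d²w/dx² + 8d²w/dxdy + 2d²w/dy² - 30.28dw/dx - 8dw/dy = 0. Coefficients: A = 8, B = 8, C = 2. B² - 4AC = 0, which is zero, so the equation is parabolic.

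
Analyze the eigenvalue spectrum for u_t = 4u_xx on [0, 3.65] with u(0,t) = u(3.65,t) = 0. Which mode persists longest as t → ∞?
Eigenvalues: λₙ = 4n²π²/3.65².
First three modes:
  n=1: λ₁ = 4π²/3.65² ≈ 2.963
  n=2: λ₂ = 16π²/3.65² ≈ 11.853 (4× faster decay)
  n=3: λ₃ = 36π²/3.65² ≈ 26.67 (9× faster decay)
As t → ∞, higher modes decay exponentially faster. The n=1 mode dominates: u ~ c₁ sin(πx/3.65) e^{-λ₁t}.
Decay rate: λ₁ = 4π²/3.65² ≈ 2.963.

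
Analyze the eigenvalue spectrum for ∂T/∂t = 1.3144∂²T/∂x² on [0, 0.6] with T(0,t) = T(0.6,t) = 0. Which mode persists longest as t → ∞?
Eigenvalues: λₙ = 1.3144n²π²/0.6².
First three modes:
  n=1: λ₁ = 1.3144π²/0.6² ≈ 36.035
  n=2: λ₂ = 5.2576π²/0.6² ≈ 144.14 (4× faster decay)
  n=3: λ₃ = 11.8296π²/0.6² ≈ 324.315 (9× faster decay)
As t → ∞, higher modes decay exponentially faster. The n=1 mode dominates: T ~ c₁ sin(πx/0.6) e^{-λ₁t}.
Decay rate: λ₁ = 1.3144π²/0.6² ≈ 36.035.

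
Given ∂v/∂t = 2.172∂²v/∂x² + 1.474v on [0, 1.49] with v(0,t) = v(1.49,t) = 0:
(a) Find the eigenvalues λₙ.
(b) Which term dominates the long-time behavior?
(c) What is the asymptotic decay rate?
Eigenvalues: λₙ = 2.172n²π²/1.49² - 1.474.
First three modes:
  n=1: λ₁ = 2.172π²/1.49² - 1.474 ≈ 8.182
  n=2: λ₂ = 8.688π²/1.49² - 1.474 ≈ 37.149
  n=3: λ₃ = 19.548π²/1.49² - 1.474 ≈ 85.428
Since 2.172π²/1.49² ≈ 9.656 > 1.474, all λₙ > 0.
The n=1 mode decays slowest → dominates as t → ∞.
Asymptotic: v ~ c₁ sin(πx/1.49) e^{-λ₁t} with decay rate λ₁ ≈ 8.182.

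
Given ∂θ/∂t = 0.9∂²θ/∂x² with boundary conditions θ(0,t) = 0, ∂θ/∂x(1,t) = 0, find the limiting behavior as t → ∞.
θ → 0. Heat escapes through the Dirichlet boundary.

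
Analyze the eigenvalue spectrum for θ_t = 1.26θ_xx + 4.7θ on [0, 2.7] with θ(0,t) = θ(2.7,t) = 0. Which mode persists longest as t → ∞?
Eigenvalues: λₙ = 1.26n²π²/2.7² - 4.7.
First three modes:
  n=1: λ₁ = 1.26π²/2.7² - 4.7 ≈ -2.994
  n=2: λ₂ = 5.04π²/2.7² - 4.7 ≈ 2.123
  n=3: λ₃ = 11.34π²/2.7² - 4.7 ≈ 10.653
Since 1.26π²/2.7² ≈ 1.706 < 4.7, λ₁ < 0.
The n=1 mode grows fastest (−λₙ is largest for n=1) → dominates.
Asymptotic: θ ~ c₁ sin(πx/2.7) e^{2.994t} (exponential growth at rate −λ₁ ≈ 2.994).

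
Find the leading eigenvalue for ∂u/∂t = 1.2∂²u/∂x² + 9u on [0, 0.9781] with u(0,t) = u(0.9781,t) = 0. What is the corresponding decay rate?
Eigenvalues: λₙ = 1.2n²π²/0.9781² - 9.
First three modes:
  n=1: λ₁ = 1.2π²/0.9781² - 9 ≈ 3.38
  n=2: λ₂ = 4.8π²/0.9781² - 9 ≈ 40.519
  n=3: λ₃ = 10.8π²/0.9781² - 9 ≈ 102.418
Since 1.2π²/0.9781² ≈ 12.38 > 9, all λₙ > 0.
The n=1 mode decays slowest → dominates as t → ∞.
Asymptotic: u ~ c₁ sin(πx/0.9781) e^{-λ₁t} with decay rate λ₁ ≈ 3.38.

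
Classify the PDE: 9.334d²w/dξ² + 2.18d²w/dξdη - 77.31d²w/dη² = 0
A = 9.334, B = 2.18, C = -77.31. Discriminant B² - 4AC = 2891.19856. Since 2891.19856 > 0, hyperbolic.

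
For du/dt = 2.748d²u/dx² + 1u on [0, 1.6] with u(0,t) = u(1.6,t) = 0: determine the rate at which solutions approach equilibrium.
Eigenvalues: λₙ = 2.748n²π²/1.6² - 1.
First three modes:
  n=1: λ₁ = 2.748π²/1.6² - 1 ≈ 9.594
  n=2: λ₂ = 10.992π²/1.6² - 1 ≈ 41.378
  n=3: λ₃ = 24.732π²/1.6² - 1 ≈ 94.35
Since 2.748π²/1.6² ≈ 10.594 > 1, all λₙ > 0.
The n=1 mode decays slowest → dominates as t → ∞.
Asymptotic: u ~ c₁ sin(πx/1.6) e^{-λ₁t} with decay rate λ₁ ≈ 9.594.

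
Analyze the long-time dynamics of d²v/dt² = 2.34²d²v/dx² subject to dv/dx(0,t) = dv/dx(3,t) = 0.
Long-time behavior: v oscillates about a mean that drifts linearly in t (generically unbounded; no decay). There is no damping, so the nonconstant modes persist as standing waves (energy conserved, no decay). But with Neumann conditions at both ends the constant mode has eigenvalue 0: the spatial mean M(t) of v satisfies M'' = 0, so M(t) = M(0) + M'(0)·t. Unless the initial velocity has zero mean (∫v_t(x,0)dx = 0), the solution grows linearly in t (unbounded, though not exponentially); if it does have zero mean, the solution stays bounded and simply oscillates.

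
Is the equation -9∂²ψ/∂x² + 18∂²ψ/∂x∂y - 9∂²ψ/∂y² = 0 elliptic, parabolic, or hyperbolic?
Computing B² - 4AC with A = -9, B = 18, C = -9: discriminant = 0 (zero). Answer: parabolic.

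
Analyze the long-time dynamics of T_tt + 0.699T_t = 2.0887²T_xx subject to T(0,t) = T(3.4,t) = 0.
Long-time behavior: T → 0. Damping (γ=0.699) dissipates energy; oscillations decay exponentially.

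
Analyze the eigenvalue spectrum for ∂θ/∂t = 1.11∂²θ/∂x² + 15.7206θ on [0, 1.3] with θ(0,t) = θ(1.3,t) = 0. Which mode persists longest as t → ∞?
Eigenvalues: λₙ = 1.11n²π²/1.3² - 15.7206.
First three modes:
  n=1: λ₁ = 1.11π²/1.3² - 15.7206 ≈ -9.238
  n=2: λ₂ = 4.44π²/1.3² - 15.7206 ≈ 10.209
  n=3: λ₃ = 9.99π²/1.3² - 15.7206 ≈ 42.621
Since 1.11π²/1.3² ≈ 6.482 < 15.7206, λ₁ < 0.
The n=1 mode grows fastest (−λₙ is largest for n=1) → dominates.
Asymptotic: θ ~ c₁ sin(πx/1.3) e^{9.238t} (exponential growth at rate −λ₁ ≈ 9.238).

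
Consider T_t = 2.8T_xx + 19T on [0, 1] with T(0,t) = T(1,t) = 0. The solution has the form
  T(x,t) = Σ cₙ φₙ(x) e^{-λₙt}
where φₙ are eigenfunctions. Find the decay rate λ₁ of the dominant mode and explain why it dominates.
Eigenvalues: λₙ = 2.8n²π²/1² - 19.
First three modes:
  n=1: λ₁ = 2.8π² - 19 ≈ 8.635
  n=2: λ₂ = 11.2π² - 19 ≈ 91.54
  n=3: λ₃ = 25.2π² - 19 ≈ 229.714
Since 2.8π² ≈ 27.635 > 19, all λₙ > 0.
The n=1 mode decays slowest → dominates as t → ∞.
Asymptotic: T ~ c₁ sin(πx/1) e^{-λ₁t} with decay rate λ₁ ≈ 8.635.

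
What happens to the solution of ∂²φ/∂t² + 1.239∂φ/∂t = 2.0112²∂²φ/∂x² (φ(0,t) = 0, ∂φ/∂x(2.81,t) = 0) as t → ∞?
φ → 0. Damping (γ=1.239) dissipates energy; oscillations decay exponentially.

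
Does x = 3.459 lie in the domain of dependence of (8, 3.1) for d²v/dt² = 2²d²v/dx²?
Yes. The domain of dependence is [1.8, 14.2], and 3.459 ∈ [1.8, 14.2].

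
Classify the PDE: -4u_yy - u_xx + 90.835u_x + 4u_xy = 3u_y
Rewriting in standard form: -u_xx + 4u_xy - 4u_yy + 90.835u_x - 3u_y = 0. A = -1, B = 4, C = -4. Discriminant B² - 4AC = 0. Since 0 = 0, parabolic.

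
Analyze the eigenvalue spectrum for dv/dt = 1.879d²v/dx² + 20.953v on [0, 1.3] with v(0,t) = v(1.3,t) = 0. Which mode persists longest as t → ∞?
Eigenvalues: λₙ = 1.879n²π²/1.3² - 20.953.
First three modes:
  n=1: λ₁ = 1.879π²/1.3² - 20.953 ≈ -9.98
  n=2: λ₂ = 7.516π²/1.3² - 20.953 ≈ 22.94
  n=3: λ₃ = 16.911π²/1.3² - 20.953 ≈ 77.807
Since 1.879π²/1.3² ≈ 10.973 < 20.953, λ₁ < 0.
The n=1 mode grows fastest (−λₙ is largest for n=1) → dominates.
Asymptotic: v ~ c₁ sin(πx/1.3) e^{9.98t} (exponential growth at rate −λ₁ ≈ 9.98).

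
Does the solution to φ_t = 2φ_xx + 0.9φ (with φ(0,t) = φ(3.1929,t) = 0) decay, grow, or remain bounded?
φ → 0. Diffusion dominates reaction (r=0.9 < κπ²/L²≈1.94); solution decays.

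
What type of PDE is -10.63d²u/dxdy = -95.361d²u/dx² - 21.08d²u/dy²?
Rewriting in standard form: 95.361d²u/dx² - 10.63d²u/dxdy + 21.08d²u/dy² = 0. With A = 95.361, B = -10.63, C = 21.08, the discriminant is -7927.84262. This is an elliptic PDE.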